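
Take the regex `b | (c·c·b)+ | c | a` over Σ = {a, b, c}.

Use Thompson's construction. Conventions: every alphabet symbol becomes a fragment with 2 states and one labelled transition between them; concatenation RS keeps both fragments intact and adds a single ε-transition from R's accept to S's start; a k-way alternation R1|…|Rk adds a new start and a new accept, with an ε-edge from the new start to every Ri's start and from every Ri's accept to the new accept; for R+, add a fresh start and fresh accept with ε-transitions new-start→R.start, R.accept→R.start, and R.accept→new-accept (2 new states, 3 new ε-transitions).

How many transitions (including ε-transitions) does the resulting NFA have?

Recursing over subexpressions:
Each of the 6 symbol leaves contributes 1 transition (1 symbol, 0 ε).
  c·c·b — 5 transitions (3 symbol, 2 ε)
  (c·c·b)+ — 8 transitions (3 symbol, 5 ε)
  b | (c·c·b)+ | c | a — 19 transitions (6 symbol, 13 ε)

19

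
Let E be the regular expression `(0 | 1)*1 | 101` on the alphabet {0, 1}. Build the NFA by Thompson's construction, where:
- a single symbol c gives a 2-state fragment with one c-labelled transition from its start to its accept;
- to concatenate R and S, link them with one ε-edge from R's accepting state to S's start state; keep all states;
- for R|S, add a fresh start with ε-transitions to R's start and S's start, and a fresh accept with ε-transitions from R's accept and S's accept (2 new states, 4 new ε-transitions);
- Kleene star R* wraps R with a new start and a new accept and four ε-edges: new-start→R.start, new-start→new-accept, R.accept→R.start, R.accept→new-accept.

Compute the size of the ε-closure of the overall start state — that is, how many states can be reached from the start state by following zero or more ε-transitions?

8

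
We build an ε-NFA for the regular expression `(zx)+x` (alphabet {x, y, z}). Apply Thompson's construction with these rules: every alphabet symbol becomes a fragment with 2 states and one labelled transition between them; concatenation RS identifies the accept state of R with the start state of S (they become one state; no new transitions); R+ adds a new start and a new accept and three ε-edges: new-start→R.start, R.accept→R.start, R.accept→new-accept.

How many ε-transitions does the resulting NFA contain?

Bottom-up over the parse tree:
Each of the 3 symbol leaves contributes 0 ε-transitions.
  zx = 0 ε-transitions
  (zx)+ = 3 ε-transitions
  (zx)+x = 3 ε-transitions

3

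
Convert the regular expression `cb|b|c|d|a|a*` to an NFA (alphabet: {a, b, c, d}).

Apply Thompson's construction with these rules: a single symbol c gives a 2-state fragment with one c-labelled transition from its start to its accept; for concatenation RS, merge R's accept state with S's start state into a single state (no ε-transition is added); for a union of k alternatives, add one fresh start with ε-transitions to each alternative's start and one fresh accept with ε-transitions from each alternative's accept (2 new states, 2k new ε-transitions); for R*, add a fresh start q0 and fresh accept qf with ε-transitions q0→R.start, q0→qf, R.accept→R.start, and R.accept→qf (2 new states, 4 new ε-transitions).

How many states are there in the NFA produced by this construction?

17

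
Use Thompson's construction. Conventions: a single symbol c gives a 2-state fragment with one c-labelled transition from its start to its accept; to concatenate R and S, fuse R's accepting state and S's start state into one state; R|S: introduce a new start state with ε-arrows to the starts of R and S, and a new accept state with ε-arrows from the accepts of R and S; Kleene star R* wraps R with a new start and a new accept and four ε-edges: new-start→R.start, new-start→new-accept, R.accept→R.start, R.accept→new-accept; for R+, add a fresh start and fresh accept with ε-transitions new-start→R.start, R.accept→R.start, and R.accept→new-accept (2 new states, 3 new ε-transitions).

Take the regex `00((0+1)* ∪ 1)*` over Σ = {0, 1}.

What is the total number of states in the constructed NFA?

By structural recursion:
Each of the 5 symbol leaves contributes a 2-state fragment.
  0+ → 4 states
  0+1 → 5 states
  (0+1)* → 7 states
  (0+1)* ∪ 1 → 11 states
  ((0+1)* ∪ 1)* → 13 states
  00((0+1)* ∪ 1)* → 15 states

15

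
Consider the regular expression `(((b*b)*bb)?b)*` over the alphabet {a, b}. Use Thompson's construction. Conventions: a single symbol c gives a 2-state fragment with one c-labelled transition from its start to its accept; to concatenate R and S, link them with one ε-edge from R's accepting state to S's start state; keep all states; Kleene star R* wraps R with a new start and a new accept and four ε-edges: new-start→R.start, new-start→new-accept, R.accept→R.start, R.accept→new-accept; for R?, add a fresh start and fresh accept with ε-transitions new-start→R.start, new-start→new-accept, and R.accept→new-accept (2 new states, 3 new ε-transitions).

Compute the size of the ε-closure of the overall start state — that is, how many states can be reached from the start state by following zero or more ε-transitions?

12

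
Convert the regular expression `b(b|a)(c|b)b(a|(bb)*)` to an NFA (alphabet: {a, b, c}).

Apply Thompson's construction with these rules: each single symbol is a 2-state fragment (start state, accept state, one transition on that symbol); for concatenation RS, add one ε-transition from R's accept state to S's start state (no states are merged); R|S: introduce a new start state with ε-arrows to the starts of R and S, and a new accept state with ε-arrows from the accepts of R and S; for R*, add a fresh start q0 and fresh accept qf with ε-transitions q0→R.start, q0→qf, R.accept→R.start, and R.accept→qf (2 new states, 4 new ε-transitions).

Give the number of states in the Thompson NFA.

26

Building bottom-up:
Each of the 9 symbol leaves contributes a 2-state fragment.
  b|a — 6 states
  c|b — 6 states
  bb — 4 states
  (bb)* — 6 states
  a|(bb)* — 10 states
  b(b|a)(c|b)b(a|(bb)*) — 26 states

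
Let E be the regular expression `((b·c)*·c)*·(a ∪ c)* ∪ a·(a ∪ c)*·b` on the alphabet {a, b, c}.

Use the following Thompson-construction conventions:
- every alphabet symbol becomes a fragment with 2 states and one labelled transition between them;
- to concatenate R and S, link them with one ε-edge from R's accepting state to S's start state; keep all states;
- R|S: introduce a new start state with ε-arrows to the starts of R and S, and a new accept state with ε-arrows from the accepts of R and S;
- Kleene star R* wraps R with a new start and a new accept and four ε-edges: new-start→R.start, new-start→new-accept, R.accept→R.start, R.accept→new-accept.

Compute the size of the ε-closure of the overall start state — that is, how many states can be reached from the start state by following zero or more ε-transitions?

14

Compute the ε-closure size of each fragment's start state recursively; a symbol fragment's start has no outgoing ε-edge, so its closure is just itself (size 1).
  b·c → same as the first factor's closure: C = 1
  (b·c)* → C = 1 (new start) + 1 (body) + 1 (new accept) = 3
  (b·c)*·c → C = 3 + 1 = 4 (closure spills across the concat boundary because the left factor accepts ε)
  ((b·c)*·c)* → new start has ε-edges to the inner start and to the new accept, so C = 2 + 4 = 6
  a ∪ c → C = 1 + 1 + 1 = 3 (the new accept is not ε-reachable since no branch accepts ε)
  (a ∪ c)* → new start has ε-edges to the inner start and to the new accept, so C = 2 + 3 = 5
  ((b·c)*·c)*·(a ∪ c)* → C = 6 + 5 = 11 (closure spills across the concat boundary because the left factor accepts ε)
  a ∪ c → new start ε-reaches every alternative's start; none of them accept ε, so the new accept is not reached: C = 1 + 1 + 1 = 3
  (a ∪ c)* → the star's fresh start ε-reaches both the body's start and the fresh accept: C = 2 + 3 = 5
  a·(a ∪ c)*·b → same as the first factor's closure: C = 1
  ((b·c)*·c)*·(a ∪ c)* ∪ a·(a ∪ c)*·b → new start ε-reaches every alternative's start; at least one alternative accepts ε, so the union's new accept is reached too: C = 1 + 11 + 1 + 1 = 14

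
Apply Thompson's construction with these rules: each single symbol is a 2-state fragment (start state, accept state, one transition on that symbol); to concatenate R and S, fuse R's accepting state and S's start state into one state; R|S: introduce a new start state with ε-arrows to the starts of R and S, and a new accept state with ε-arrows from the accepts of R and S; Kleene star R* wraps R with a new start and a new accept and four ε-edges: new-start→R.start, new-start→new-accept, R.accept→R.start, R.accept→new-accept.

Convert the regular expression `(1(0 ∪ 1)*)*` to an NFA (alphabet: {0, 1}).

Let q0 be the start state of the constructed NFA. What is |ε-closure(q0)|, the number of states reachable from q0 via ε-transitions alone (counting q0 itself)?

3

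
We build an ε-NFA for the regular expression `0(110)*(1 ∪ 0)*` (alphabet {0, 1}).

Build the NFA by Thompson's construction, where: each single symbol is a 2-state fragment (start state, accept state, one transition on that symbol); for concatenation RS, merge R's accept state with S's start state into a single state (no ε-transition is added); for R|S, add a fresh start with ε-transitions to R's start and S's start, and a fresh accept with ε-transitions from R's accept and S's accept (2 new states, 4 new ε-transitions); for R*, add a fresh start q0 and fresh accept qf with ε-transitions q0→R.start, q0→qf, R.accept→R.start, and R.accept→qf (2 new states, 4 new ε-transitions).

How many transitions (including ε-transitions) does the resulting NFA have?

Bottom-up over the parse tree:
Each of the 6 symbol leaves contributes 1 transition (1 symbol, 0 ε).
  110 = 3 transitions (3 symbol, 0 ε)
  (110)* = 7 transitions (3 symbol, 4 ε)
  1 ∪ 0 = 6 transitions (2 symbol, 4 ε)
  (1 ∪ 0)* = 10 transitions (2 symbol, 8 ε)
  0(110)*(1 ∪ 0)* = 18 transitions (6 symbol, 12 ε)

18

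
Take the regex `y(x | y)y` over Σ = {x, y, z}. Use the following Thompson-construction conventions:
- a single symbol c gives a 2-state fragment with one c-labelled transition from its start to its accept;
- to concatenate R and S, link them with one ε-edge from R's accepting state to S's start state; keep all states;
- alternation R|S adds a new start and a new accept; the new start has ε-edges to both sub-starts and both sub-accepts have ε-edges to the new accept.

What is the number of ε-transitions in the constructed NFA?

6

Bottom-up over the parse tree:
Each of the 4 symbol leaves contributes 0 ε-transitions.
  x | y → 4 ε-transitions
  y(x | y)y → 6 ε-transitions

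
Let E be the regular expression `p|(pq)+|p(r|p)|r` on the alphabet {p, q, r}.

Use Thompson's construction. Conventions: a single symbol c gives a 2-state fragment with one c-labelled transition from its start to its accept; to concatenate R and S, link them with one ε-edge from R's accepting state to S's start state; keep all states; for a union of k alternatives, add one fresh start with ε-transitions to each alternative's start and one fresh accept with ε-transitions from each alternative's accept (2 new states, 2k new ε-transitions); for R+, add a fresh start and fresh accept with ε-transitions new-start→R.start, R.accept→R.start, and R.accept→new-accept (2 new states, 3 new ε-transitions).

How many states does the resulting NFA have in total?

20

By structural recursion:
Each of the 7 symbol leaves contributes a 2-state fragment.
  pq = 4 states
  (pq)+ = 6 states
  r|p = 6 states
  p(r|p) = 8 states
  p|(pq)+|p(r|p)|r = 20 states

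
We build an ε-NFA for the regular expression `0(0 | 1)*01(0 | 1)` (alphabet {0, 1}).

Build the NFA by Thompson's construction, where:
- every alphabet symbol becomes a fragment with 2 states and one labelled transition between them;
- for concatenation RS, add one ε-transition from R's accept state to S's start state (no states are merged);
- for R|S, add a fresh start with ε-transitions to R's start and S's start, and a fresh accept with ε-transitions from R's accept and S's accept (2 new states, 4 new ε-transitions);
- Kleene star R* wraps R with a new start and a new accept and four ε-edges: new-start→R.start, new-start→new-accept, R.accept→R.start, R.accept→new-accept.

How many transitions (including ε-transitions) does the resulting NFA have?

23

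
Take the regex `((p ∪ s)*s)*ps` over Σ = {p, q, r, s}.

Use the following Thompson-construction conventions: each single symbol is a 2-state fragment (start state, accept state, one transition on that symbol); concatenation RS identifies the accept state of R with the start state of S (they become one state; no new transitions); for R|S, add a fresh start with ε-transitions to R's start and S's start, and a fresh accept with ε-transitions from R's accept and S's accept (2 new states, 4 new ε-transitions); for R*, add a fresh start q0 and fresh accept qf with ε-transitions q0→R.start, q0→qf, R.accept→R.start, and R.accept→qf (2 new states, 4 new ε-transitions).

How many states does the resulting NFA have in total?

13

By structural recursion:
Each of the 5 symbol leaves contributes a 2-state fragment.
  p ∪ s : 6 states
  (p ∪ s)* : 8 states
  (p ∪ s)*s : 9 states
  ((p ∪ s)*s)* : 11 states
  ((p ∪ s)*s)*ps : 13 states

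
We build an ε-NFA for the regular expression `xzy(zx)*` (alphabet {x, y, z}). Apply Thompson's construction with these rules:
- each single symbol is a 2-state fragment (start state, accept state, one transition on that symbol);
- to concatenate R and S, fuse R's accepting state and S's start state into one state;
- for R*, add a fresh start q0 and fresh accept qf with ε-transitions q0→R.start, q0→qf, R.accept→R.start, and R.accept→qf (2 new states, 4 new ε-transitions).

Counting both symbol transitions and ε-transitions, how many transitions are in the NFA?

Bottom-up over the parse tree:
Each of the 5 symbol leaves contributes 1 transition (1 symbol, 0 ε).
  zx — 2 transitions (2 symbol, 0 ε)
  (zx)* — 6 transitions (2 symbol, 4 ε)
  xzy(zx)* — 9 transitions (5 symbol, 4 ε)

9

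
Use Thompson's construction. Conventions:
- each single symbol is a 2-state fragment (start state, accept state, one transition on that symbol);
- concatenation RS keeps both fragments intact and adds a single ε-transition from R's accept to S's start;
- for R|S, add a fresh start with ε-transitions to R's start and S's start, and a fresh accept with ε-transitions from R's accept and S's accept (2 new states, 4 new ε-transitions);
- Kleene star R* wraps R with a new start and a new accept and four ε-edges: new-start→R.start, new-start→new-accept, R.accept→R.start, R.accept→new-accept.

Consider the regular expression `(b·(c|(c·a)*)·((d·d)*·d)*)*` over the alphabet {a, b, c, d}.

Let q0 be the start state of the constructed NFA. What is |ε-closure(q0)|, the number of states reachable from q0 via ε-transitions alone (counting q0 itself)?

Let C(F) = |ε-closure(F.start)| within fragment F, and note whether F accepts ε. Symbol fragments have C = 1 and do not accept ε. Then:
  c·a — C equals the left operand's closure size = 1 (its accept is not ε-reachable, so the closure stops there)
  (c·a)* — the star's fresh start ε-reaches both the body's start and the fresh accept: C = 2 + 1 = 3
  c|(c·a)* — new start ε-reaches every alternative's start; at least one alternative accepts ε, so the union's new accept is reached too: C = 1 + 1 + 3 + 1 = 6
  d·d — C equals the left operand's closure size = 1 (its accept is not ε-reachable, so the closure stops there)
  (d·d)* — new start has ε-edges to the inner start and to the new accept, so C = 2 + 1 = 3
  (d·d)*·d — C = 3 + 1 = 4 (closure spills across the concat boundary because the left factor accepts ε)
  ((d·d)*·d)* — the star's fresh start ε-reaches both the body's start and the fresh accept: C = 2 + 4 = 6
  b·(c|(c·a)*)·((d·d)*·d)* — same as the first factor's closure: C = 1
  (b·(c|(c·a)*)·((d·d)*·d)*)* — C = 1 (new start) + 1 (body) + 1 (new accept) = 3

3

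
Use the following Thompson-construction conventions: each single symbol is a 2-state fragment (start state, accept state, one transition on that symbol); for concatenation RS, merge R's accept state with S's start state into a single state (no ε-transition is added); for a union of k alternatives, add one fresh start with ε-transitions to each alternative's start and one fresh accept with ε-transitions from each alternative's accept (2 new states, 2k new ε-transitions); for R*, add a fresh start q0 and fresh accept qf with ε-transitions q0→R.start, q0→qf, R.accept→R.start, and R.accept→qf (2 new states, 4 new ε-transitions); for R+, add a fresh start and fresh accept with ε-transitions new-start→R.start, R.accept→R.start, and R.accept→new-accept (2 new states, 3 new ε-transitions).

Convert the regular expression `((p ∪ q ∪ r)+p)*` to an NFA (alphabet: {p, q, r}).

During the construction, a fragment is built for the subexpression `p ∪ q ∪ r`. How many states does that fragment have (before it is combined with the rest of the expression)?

Fragment for `p ∪ q ∪ r`:
Each of the 3 symbol leaves contributes a 2-state fragment.
  p ∪ q ∪ r → 8 states

8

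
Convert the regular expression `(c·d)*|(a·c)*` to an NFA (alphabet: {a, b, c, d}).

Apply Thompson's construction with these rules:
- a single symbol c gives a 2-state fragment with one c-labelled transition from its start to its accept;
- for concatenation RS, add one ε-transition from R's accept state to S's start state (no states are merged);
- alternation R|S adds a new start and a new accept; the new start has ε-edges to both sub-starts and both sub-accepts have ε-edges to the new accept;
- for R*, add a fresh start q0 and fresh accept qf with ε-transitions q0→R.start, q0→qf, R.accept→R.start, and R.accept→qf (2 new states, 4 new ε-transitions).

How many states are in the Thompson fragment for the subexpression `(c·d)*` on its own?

Fragment for `(c·d)*`:
Each of the 2 symbol leaves contributes a 2-state fragment.
  c·d = 4 states
  (c·d)* = 6 states

6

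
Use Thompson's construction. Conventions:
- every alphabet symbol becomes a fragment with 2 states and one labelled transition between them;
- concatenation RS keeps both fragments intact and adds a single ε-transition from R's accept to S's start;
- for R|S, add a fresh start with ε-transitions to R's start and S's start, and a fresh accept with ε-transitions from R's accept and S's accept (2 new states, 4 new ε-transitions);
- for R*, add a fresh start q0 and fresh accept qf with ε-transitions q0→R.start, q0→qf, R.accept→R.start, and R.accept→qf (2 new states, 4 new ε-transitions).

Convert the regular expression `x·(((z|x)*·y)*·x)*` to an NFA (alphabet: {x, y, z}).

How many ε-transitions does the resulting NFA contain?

19

Building bottom-up:
Each of the 5 symbol leaves contributes 0 ε-transitions.
  z|x : 4 ε-transitions
  (z|x)* : 8 ε-transitions
  (z|x)*·y : 9 ε-transitions
  ((z|x)*·y)* : 13 ε-transitions
  ((z|x)*·y)*·x : 14 ε-transitions
  (((z|x)*·y)*·x)* : 18 ε-transitions
  x·(((z|x)*·y)*·x)* : 19 ε-transitions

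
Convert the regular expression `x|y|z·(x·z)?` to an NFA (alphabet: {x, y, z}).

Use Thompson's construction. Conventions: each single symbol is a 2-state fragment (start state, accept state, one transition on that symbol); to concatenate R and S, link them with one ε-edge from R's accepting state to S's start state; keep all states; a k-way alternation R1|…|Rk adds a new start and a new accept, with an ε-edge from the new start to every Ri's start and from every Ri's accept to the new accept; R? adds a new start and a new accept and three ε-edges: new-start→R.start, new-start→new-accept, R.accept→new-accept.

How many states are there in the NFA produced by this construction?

14

Recursing over subexpressions:
Each of the 5 symbol leaves contributes a 2-state fragment.
  x·z = 4 states
  (x·z)? = 6 states
  z·(x·z)? = 8 states
  x|y|z·(x·z)? = 14 states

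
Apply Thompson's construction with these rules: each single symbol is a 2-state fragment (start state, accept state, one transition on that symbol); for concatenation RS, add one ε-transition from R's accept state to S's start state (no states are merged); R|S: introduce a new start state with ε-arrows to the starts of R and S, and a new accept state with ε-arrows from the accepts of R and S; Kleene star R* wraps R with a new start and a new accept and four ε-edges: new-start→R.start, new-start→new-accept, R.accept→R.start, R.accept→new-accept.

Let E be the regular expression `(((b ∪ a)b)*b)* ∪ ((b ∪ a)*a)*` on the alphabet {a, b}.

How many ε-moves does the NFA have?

Building bottom-up:
Each of the 7 symbol leaves contributes 0 ε-transitions.
  b ∪ a : 4 ε-transitions
  (b ∪ a)b : 5 ε-transitions
  ((b ∪ a)b)* : 9 ε-transitions
  ((b ∪ a)b)*b : 10 ε-transitions
  (((b ∪ a)b)*b)* : 14 ε-transitions
  b ∪ a : 4 ε-transitions
  (b ∪ a)* : 8 ε-transitions
  (b ∪ a)*a : 9 ε-transitions
  ((b ∪ a)*a)* : 13 ε-transitions
  (((b ∪ a)b)*b)* ∪ ((b ∪ a)*a)* : 31 ε-transitions

31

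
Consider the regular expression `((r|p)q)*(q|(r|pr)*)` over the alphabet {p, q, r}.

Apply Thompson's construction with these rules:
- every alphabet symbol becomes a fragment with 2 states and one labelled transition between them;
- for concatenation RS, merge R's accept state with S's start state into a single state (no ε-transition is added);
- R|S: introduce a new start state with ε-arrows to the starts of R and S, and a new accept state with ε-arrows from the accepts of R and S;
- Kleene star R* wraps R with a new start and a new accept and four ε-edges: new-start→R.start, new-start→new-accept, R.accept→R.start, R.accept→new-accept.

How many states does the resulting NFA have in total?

21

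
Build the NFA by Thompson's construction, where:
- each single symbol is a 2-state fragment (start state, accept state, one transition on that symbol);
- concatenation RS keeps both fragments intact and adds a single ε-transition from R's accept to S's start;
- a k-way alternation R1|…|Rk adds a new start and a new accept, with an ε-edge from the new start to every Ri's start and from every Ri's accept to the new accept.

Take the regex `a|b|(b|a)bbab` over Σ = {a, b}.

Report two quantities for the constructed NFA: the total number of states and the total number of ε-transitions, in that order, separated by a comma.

By structural recursion:
Each of the 8 symbol leaves contributes 2 states and 0 ε-transitions.
  b|a = 6 states, 4 ε-transitions
  (b|a)bbab = 14 states, 8 ε-transitions
  a|b|(b|a)bbab = 20 states, 14 ε-transitions

20, 14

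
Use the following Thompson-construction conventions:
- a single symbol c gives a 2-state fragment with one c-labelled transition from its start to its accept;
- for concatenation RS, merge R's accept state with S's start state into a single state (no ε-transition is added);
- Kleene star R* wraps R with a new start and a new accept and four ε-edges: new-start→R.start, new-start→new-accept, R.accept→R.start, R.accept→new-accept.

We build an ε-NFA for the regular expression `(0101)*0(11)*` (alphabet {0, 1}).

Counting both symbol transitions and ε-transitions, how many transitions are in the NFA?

15

By structural recursion:
Each of the 7 symbol leaves contributes 1 transition (1 symbol, 0 ε).
  0101 — 4 transitions (4 symbol, 0 ε)
  (0101)* — 8 transitions (4 symbol, 4 ε)
  11 — 2 transitions (2 symbol, 0 ε)
  (11)* — 6 transitions (2 symbol, 4 ε)
  (0101)*0(11)* — 15 transitions (7 symbol, 8 ε)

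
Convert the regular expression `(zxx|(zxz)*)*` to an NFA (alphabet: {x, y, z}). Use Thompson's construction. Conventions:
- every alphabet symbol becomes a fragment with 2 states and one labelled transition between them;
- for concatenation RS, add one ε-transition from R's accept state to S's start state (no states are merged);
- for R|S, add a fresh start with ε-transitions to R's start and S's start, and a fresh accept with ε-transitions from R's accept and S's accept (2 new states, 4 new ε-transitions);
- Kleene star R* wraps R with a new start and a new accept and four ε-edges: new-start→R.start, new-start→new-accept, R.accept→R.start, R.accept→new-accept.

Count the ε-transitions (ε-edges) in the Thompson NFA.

16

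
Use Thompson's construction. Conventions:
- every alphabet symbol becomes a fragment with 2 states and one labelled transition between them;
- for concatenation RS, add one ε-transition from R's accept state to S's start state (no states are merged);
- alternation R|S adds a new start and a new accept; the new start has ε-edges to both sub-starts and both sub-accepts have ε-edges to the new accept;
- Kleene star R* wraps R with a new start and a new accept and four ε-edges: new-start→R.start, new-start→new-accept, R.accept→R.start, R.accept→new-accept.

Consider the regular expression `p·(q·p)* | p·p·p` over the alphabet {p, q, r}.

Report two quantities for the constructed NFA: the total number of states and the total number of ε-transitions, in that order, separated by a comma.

By structural recursion:
Each of the 6 symbol leaves contributes 2 states and 0 ε-transitions.
  q·p — 4 states, 1 ε-transition
  (q·p)* — 6 states, 5 ε-transitions
  p·(q·p)* — 8 states, 6 ε-transitions
  p·p·p — 6 states, 2 ε-transitions
  p·(q·p)* | p·p·p — 16 states, 12 ε-transitions

16, 12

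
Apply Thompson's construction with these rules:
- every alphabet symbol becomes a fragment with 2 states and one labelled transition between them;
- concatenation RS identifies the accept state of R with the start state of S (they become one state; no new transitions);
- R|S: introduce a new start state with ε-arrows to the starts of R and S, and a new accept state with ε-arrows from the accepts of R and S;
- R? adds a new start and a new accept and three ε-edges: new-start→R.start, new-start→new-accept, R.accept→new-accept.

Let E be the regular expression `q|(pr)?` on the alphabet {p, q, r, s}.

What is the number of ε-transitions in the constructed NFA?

7

Recursing over subexpressions:
Each of the 3 symbol leaves contributes 0 ε-transitions.
  pr : 0 ε-transitions
  (pr)? : 3 ε-transitions
  q|(pr)? : 7 ε-transitions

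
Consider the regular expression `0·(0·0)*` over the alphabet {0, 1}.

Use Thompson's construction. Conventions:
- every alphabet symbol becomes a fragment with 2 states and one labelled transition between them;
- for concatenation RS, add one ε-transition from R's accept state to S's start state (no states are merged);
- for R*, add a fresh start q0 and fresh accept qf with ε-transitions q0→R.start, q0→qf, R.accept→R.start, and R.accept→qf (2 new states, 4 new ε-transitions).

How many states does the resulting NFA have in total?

8

Building bottom-up:
Each of the 3 symbol leaves contributes a 2-state fragment.
  0·0 — 4 states
  (0·0)* — 6 states
  0·(0·0)* — 8 states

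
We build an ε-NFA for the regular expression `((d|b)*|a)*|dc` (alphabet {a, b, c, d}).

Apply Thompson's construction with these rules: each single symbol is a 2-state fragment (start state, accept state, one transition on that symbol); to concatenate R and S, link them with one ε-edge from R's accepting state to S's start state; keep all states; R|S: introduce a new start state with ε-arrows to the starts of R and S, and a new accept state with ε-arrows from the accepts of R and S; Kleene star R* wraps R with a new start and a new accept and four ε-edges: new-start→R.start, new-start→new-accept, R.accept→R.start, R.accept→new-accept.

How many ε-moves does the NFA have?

21

Building bottom-up:
Each of the 5 symbol leaves contributes 0 ε-transitions.
  d|b : 4 ε-transitions
  (d|b)* : 8 ε-transitions
  (d|b)*|a : 12 ε-transitions
  ((d|b)*|a)* : 16 ε-transitions
  dc : 1 ε-transition
  ((d|b)*|a)*|dc : 21 ε-transitions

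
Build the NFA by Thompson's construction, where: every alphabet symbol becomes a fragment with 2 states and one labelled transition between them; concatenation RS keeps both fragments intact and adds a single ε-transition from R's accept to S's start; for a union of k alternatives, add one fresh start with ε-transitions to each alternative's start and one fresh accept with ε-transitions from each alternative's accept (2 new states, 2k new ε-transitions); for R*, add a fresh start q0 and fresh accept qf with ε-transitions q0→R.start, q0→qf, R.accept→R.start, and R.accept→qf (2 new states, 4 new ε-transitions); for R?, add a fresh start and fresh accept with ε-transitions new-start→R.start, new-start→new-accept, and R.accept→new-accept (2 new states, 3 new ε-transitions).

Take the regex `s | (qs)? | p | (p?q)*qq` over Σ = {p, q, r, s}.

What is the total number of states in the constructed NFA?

24

Building bottom-up:
Each of the 8 symbol leaves contributes a 2-state fragment.
  qs = 4 states
  (qs)? = 6 states
  p? = 4 states
  p?q = 6 states
  (p?q)* = 8 states
  (p?q)*qq = 12 states
  s | (qs)? | p | (p?q)*qq = 24 states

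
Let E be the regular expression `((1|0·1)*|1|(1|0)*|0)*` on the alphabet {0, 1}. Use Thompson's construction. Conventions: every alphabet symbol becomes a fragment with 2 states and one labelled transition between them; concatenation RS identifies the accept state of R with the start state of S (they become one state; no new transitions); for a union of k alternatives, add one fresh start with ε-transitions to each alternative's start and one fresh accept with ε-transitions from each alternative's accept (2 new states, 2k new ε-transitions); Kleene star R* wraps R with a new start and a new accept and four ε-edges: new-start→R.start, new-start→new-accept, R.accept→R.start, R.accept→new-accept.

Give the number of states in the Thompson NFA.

25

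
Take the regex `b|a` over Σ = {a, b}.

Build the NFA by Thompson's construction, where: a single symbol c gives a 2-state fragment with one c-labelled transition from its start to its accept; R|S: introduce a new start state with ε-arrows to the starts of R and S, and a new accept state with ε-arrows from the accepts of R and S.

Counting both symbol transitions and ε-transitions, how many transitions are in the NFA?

Bottom-up over the parse tree:
Each of the 2 symbol leaves contributes 1 transition (1 symbol, 0 ε).
  b|a — 6 transitions (2 symbol, 4 ε)

6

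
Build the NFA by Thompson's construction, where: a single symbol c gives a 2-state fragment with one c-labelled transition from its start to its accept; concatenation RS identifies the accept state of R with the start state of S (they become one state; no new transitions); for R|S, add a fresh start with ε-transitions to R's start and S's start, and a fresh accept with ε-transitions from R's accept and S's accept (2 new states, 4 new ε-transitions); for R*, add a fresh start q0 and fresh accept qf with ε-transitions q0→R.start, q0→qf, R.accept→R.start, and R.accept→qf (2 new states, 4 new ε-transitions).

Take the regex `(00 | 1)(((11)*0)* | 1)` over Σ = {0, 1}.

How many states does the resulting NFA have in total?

Building bottom-up:
Each of the 7 symbol leaves contributes a 2-state fragment.
  00 : 3 states
  00 | 1 : 7 states
  11 : 3 states
  (11)* : 5 states
  (11)*0 : 6 states
  ((11)*0)* : 8 states
  ((11)*0)* | 1 : 12 states
  (00 | 1)(((11)*0)* | 1) : 18 states

18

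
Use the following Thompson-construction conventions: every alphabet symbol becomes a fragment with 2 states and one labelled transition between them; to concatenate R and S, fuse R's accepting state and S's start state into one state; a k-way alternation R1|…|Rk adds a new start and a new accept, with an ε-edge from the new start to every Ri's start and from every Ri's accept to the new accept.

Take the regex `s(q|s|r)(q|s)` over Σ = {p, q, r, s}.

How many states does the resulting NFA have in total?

14

Building bottom-up:
Each of the 6 symbol leaves contributes a 2-state fragment.
  q|s|r → 8 states
  q|s → 6 states
  s(q|s|r)(q|s) → 14 states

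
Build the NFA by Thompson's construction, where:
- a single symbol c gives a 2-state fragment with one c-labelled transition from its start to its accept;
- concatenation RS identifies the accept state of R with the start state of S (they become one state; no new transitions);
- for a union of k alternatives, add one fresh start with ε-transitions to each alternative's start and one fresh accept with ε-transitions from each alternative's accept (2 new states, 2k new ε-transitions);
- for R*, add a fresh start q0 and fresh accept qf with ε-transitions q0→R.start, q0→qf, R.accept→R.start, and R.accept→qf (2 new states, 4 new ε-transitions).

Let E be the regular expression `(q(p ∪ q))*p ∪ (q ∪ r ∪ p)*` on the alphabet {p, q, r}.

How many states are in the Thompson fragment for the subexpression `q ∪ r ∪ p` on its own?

Fragment for `q ∪ r ∪ p`:
Each of the 3 symbol leaves contributes a 2-state fragment.
  q ∪ r ∪ p → 8 states

8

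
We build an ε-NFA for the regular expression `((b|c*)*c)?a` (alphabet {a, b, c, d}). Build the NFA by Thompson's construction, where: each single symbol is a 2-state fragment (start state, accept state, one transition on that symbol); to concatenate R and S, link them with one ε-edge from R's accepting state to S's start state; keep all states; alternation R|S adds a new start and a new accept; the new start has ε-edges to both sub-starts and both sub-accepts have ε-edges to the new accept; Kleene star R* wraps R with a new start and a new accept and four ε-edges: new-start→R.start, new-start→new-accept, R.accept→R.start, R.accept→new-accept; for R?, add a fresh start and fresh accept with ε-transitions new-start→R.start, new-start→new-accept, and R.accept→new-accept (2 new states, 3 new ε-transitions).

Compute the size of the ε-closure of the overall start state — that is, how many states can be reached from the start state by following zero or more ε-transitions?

Work bottom-up. For each fragment F, track |ε-closure(F.start)| and whether F's accept lies in that closure (i.e. whether F accepts ε). A single-symbol fragment has closure size 1 and does not accept ε.
  c* → new start has ε-edges to the inner start and to the new accept, so C = 2 + 1 = 3
  b|c* → C = 1 (new start) + (1 + 3) + 1 (new accept, since some branch ε-reaches its own accept) = 6
  (b|c*)* → C = 1 (new start) + 6 (body) + 1 (new accept) = 8
  (b|c*)*c → the left operand accepts ε, so the closure extends into the next operand (via the concat ε-link); C = 8 + 1 = 9
  ((b|c*)*c)? → C = 1 (new start) + 9 (body) + 1 (new accept, via ε) = 11
  ((b|c*)*c)?a → the left operand accepts ε, so the closure extends into the next operand (via the concat ε-link); C = 11 + 1 = 12

12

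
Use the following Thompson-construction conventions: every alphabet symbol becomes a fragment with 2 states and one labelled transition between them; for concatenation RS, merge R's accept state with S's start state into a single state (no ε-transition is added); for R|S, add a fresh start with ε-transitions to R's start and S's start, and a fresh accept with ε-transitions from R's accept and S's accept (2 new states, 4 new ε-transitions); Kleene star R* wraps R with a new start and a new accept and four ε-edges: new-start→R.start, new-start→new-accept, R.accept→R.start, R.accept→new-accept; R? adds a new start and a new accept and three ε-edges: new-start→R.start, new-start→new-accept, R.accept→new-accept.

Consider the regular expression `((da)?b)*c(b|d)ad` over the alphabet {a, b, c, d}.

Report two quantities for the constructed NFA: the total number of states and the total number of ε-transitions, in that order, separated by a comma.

16, 11

By structural recursion:
Each of the 8 symbol leaves contributes 2 states and 0 ε-transitions.
  da = 3 states, 0 ε-transitions
  (da)? = 5 states, 3 ε-transitions
  (da)?b = 6 states, 3 ε-transitions
  ((da)?b)* = 8 states, 7 ε-transitions
  b|d = 6 states, 4 ε-transitions
  ((da)?b)*c(b|d)ad = 16 states, 11 ε-transitions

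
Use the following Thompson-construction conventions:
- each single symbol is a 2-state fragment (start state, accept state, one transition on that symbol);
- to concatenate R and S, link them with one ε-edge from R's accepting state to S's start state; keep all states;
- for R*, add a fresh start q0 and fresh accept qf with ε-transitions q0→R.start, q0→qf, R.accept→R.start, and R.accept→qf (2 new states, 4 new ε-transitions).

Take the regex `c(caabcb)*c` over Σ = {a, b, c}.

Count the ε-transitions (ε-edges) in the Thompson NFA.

11

Per subexpression:
Each of the 8 symbol leaves contributes 0 ε-transitions.
  caabcb → 5 ε-transitions
  (caabcb)* → 9 ε-transitions
  c(caabcb)*c → 11 ε-transitions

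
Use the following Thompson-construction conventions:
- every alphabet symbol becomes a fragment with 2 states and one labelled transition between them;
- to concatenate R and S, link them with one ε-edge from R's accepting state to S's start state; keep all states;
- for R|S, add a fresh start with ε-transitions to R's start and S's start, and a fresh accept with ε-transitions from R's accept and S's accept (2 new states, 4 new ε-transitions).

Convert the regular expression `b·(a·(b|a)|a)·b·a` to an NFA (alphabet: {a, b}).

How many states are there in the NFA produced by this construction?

18

Per subexpression:
Each of the 7 symbol leaves contributes a 2-state fragment.
  b|a : 6 states
  a·(b|a) : 8 states
  a·(b|a)|a : 12 states
  b·(a·(b|a)|a)·b·a : 18 states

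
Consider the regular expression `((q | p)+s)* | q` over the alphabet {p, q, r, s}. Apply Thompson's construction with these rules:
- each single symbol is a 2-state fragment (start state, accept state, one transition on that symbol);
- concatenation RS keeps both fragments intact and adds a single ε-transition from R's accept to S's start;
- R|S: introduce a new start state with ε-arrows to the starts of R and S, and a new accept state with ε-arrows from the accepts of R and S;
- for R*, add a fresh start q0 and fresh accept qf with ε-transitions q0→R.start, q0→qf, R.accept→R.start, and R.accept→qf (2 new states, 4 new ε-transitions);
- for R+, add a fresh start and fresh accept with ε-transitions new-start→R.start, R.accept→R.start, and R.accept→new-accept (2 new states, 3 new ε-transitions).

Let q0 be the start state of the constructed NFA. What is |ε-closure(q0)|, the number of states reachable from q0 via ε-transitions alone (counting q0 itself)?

9

Compute the ε-closure size of each fragment's start state recursively; a symbol fragment's start has no outgoing ε-edge, so its closure is just itself (size 1).
  q | p — |ε-closure| = 1 + 1 + 1 = 3 (the new accept is not ε-reachable since no branch accepts ε)
  (q | p)+ — |ε-closure| = 1 + 3 = 4 (the body doesn't accept ε, so the new accept is not reached)
  (q | p)+s — same as the first factor's closure: |ε-closure| = 4
  ((q | p)+s)* — |ε-closure| = 1 (new start) + 4 (body) + 1 (new accept) = 6
  ((q | p)+s)* | q — new start ε-reaches every alternative's start; at least one alternative accepts ε, so the union's new accept is reached too: |ε-closure| = 1 + 6 + 1 + 1 = 9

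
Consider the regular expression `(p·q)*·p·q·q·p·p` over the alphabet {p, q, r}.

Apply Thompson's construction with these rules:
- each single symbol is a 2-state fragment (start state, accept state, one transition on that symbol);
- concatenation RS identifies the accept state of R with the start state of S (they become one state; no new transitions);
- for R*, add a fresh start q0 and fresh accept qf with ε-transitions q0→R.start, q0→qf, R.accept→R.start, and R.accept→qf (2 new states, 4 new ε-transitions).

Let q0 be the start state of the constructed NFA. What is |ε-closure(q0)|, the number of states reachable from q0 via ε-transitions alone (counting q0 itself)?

3

Work bottom-up. For each fragment F, track |ε-closure(F.start)| and whether F's accept lies in that closure (i.e. whether F accepts ε). A single-symbol fragment has closure size 1 and does not accept ε.
  p·q : |ε-closure| equals the left operand's closure size = 1 (its accept is not ε-reachable, so the closure stops there)
  (p·q)* : the star's fresh start ε-reaches both the body's start and the fresh accept: |ε-closure| = 2 + 1 = 3
  (p·q)*·p·q·q·p·p : |ε-closure| = 3 + (1−1) = 3 (closure spills across the concat boundary because the left factor accepts ε)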